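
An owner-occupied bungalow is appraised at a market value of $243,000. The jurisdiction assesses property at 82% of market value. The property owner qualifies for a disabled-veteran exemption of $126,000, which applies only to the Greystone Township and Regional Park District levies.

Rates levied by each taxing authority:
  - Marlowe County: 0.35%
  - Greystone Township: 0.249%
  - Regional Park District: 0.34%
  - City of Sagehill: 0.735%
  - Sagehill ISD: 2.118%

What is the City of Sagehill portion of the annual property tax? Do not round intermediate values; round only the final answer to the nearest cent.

$1,464.56

Assessed value = $243,000 × 0.82 = $199,260
City of Sagehill taxable value = $199,260 (exemption does not apply)
City of Sagehill levy = $199,260 × 0.00735 = $1,464.561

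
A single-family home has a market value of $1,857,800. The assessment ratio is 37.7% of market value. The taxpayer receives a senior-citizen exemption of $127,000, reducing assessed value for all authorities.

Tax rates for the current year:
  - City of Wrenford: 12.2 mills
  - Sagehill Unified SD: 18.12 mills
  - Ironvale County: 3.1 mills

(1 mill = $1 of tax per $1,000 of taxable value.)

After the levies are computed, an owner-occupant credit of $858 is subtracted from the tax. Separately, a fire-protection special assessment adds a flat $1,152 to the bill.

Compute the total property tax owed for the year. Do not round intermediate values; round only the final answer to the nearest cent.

Assessed value = $1,857,800 × 0.377 = $700,390.6
Taxable value = $700,390.6 − $127,000 = $573,390.6
City of Wrenford: $573,390.6 × 0.0122 = $6,995.36532
Sagehill Unified SD: $573,390.6 × 0.01812 = $10,389.837672
Ironvale County: $573,390.6 × 0.0031 = $1,777.51086
Levies subtotal = $19,162.713852
After credit = $19,162.713852 − $858 = $18,304.713852
Total = $18,304.713852 + $1,152 = $19,456.713852

$19,456.71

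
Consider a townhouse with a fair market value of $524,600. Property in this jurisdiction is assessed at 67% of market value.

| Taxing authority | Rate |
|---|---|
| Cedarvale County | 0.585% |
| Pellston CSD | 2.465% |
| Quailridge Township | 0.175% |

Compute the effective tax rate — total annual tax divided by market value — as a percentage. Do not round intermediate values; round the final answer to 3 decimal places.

2.161%

Assessed value = $524,600 × 0.67 = $351,482
Cedarvale County: $351,482 × 0.00585 = $2,056.1697
Pellston CSD: $351,482 × 0.02465 = $8,664.0313
Quailridge Township: $351,482 × 0.00175 = $615.0935
Total tax = $11,335.2945
Effective rate = $11,335.2945 ÷ $524,600 = 2.161% of market value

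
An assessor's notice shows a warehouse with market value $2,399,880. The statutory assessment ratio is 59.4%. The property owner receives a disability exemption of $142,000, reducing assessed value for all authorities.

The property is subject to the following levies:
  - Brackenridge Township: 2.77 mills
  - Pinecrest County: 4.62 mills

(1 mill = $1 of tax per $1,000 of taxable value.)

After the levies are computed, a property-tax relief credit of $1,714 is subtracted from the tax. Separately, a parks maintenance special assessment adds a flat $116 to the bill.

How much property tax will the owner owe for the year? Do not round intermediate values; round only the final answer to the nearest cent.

Assessed value = $2,399,880 × 0.594 = $1,425,528.72
Taxable value = $1,425,528.72 − $142,000 = $1,283,528.72
Brackenridge Township: $1,283,528.72 × 0.00277 = $3,555.3745544
Pinecrest County: $1,283,528.72 × 0.00462 = $5,929.9026864
Levies subtotal = $9,485.2772408
After credit = $9,485.2772408 − $1,714 = $7,771.2772408
Total = $7,771.2772408 + $116 = $7,887.2772408

$7,887.28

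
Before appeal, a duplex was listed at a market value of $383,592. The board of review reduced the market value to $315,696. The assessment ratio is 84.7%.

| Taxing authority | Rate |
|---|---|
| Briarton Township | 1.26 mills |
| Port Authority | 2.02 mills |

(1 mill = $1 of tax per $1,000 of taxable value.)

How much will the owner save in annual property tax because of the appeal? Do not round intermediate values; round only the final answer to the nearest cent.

$188.63

Old assessed value = $383,592 × 0.847 = $324,902.424
New assessed value = $315,696 × 0.847 = $267,394.512
Combined rate = 0.00126 + 0.00202 = 0.00328
Old tax = $324,902.424 × 0.00328 = $1,065.67995072
New tax = $267,394.512 × 0.00328 = $877.05399936
Reduction = $1,065.67995072 − $877.05399936 = $188.62595136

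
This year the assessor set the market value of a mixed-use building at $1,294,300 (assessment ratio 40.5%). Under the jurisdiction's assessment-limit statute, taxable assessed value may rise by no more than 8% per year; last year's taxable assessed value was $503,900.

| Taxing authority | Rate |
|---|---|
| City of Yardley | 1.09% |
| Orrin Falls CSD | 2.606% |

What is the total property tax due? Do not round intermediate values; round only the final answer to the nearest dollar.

$19,374

Uncapped assessed value = $1,294,300 × 0.405 = $524,191.5
Cap limit = $503,900 × 1.08 = $544,212
Taxable assessed value = min($524,191.5, $544,212) = $524,191.5 (cap does not bind)
City of Yardley: $524,191.5 × 0.0109 = $5,713.68735
Orrin Falls CSD: $524,191.5 × 0.02606 = $13,660.43049
Total = $19,374.11784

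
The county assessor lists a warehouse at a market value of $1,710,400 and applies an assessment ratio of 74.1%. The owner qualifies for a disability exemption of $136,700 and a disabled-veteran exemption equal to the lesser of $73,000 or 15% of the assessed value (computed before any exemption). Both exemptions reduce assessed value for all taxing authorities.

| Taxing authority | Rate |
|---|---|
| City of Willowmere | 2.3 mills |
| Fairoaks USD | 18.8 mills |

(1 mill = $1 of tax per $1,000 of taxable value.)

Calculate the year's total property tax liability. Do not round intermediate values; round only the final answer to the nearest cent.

Assessed value = $1,710,400 × 0.741 = $1,267,406.4
Disabled-veteran exemption = min($73,000, 15% × $1,267,406.4) = min($73,000, $190,110.96) = $73,000 (dollar cap binds)
Taxable value = $1,267,406.4 − $136,700 − $73,000 = $1,057,706.4
City of Willowmere: $1,057,706.4 × 0.0023 = $2,432.72472
Fairoaks USD: $1,057,706.4 × 0.0188 = $19,884.88032
Total = $22,317.60504

$22,317.61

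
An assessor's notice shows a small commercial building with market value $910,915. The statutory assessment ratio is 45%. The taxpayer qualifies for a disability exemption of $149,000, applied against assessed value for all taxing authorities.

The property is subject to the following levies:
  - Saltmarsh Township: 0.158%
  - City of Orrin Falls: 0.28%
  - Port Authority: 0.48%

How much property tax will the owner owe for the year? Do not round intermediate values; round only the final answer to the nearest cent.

Assessed value = $910,915 × 0.45 = $409,911.75
Taxable value = $409,911.75 − $149,000 = $260,911.75
Saltmarsh Township: $260,911.75 × 0.00158 = $412.240565
City of Orrin Falls: $260,911.75 × 0.0028 = $730.5529
Port Authority: $260,911.75 × 0.0048 = $1,252.3764
Total = $412.240565 + $730.5529 + $1,252.3764 = $2,395.169865

$2,395.17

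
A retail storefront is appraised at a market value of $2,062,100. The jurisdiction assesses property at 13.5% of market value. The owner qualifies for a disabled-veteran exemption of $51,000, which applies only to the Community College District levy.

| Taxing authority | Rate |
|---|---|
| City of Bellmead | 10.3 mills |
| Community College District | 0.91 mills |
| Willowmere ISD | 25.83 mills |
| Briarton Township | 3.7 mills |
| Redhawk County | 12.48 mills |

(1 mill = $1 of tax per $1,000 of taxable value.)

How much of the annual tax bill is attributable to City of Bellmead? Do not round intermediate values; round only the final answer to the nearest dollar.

$2,867

Assessed value = $2,062,100 × 0.135 = $278,383.5
City of Bellmead taxable value = $278,383.5 (exemption does not apply)
City of Bellmead levy = $278,383.5 × 0.0103 = $2,867.35005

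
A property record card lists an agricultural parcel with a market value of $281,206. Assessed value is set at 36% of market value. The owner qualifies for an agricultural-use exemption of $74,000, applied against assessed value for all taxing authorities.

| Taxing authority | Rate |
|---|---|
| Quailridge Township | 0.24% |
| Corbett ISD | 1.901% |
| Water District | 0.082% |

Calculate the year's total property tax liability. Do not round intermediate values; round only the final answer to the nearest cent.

Assessed value = $281,206 × 0.36 = $101,234.16
Taxable value = $101,234.16 − $74,000 = $27,234.16
Quailridge Township: $27,234.16 × 0.0024 = $65.361984
Corbett ISD: $27,234.16 × 0.01901 = $517.7213816
Water District: $27,234.16 × 0.00082 = $22.3320112
Total = $65.361984 + $517.7213816 + $22.3320112 = $605.4153768

$605.42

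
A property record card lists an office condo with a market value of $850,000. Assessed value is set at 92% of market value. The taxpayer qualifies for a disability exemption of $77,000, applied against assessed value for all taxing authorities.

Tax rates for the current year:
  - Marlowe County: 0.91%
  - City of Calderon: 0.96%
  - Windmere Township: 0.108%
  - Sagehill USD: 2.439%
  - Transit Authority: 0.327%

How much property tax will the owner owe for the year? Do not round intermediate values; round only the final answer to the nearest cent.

Assessed value = $850,000 × 0.92 = $782,000
Taxable value = $782,000 − $77,000 = $705,000
Marlowe County: $705,000 × 0.0091 = $6,415.5
City of Calderon: $705,000 × 0.0096 = $6,768
Windmere Township: $705,000 × 0.00108 = $761.4
Sagehill USD: $705,000 × 0.02439 = $17,194.95
Transit Authority: $705,000 × 0.00327 = $2,305.35
Total = $6,415.5 + $6,768 + $761.4 + $17,194.95 + $2,305.35 = $33,445.2

$33,445.20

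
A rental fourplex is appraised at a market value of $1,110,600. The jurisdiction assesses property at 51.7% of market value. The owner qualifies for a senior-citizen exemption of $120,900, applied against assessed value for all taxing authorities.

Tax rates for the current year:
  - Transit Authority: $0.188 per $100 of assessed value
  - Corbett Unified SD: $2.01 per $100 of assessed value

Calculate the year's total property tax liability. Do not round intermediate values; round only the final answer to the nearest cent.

Assessed value = $1,110,600 × 0.517 = $574,180.2
Taxable value = $574,180.2 − $120,900 = $453,280.2
Transit Authority: $453,280.2 × 0.00188 = $852.166776
Corbett Unified SD: $453,280.2 × 0.0201 = $9,110.93202
Total = $852.166776 + $9,110.93202 = $9,963.098796

$9,963.10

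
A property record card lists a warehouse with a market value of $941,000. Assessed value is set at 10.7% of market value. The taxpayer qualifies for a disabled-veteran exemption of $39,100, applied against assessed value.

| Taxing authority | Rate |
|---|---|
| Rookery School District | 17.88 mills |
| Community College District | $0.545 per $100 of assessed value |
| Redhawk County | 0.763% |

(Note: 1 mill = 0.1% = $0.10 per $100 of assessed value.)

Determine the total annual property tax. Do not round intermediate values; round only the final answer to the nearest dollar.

Assessed value = $941,000 × 0.107 = $100,687
Taxable value = $100,687 − $39,100 = $61,587
Rookery School District: $61,587 × 0.01788 = $1,101.17556
Community College District: $61,587 × 0.00545 = $335.64915
Redhawk County: $61,587 × 0.00763 = $469.90881
Total = $1,906.73352

$1,907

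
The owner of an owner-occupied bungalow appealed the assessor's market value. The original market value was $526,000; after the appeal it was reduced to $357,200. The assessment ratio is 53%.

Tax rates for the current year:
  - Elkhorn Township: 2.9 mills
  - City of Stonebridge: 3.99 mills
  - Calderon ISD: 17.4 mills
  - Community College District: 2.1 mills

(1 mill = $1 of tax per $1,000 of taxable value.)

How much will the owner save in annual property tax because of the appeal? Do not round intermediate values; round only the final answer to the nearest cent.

$2,360.95

Old assessed value = $526,000 × 0.53 = $278,780
New assessed value = $357,200 × 0.53 = $189,316
Combined rate = 0.0029 + 0.00399 + 0.0174 + 0.0021 = 0.02639
Old tax = $278,780 × 0.02639 = $7,357.0042
New tax = $189,316 × 0.02639 = $4,996.04924
Reduction = $7,357.0042 − $4,996.04924 = $2,360.95496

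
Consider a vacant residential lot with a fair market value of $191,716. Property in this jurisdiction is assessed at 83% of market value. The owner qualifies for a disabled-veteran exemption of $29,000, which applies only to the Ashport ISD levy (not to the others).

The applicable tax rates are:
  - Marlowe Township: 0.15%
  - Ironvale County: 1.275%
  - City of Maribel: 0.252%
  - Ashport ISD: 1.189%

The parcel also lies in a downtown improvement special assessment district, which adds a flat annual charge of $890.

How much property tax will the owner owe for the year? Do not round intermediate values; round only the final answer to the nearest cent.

$5,105.69

Assessed value = $191,716 × 0.83 = $159,124.28
Marlowe Township: $159,124.28 × 0.0015 = $238.68642
Ironvale County: $159,124.28 × 0.01275 = $2,028.83457
City of Maribel: $159,124.28 × 0.00252 = $400.9931856
Ashport ISD: ($159,124.28 − $29,000) × 0.01189 = $130,124.28 × 0.01189 = $1,547.1776892
Levies subtotal = $4,215.6918648
Total = $4,215.6918648 + $890 = $5,105.6918648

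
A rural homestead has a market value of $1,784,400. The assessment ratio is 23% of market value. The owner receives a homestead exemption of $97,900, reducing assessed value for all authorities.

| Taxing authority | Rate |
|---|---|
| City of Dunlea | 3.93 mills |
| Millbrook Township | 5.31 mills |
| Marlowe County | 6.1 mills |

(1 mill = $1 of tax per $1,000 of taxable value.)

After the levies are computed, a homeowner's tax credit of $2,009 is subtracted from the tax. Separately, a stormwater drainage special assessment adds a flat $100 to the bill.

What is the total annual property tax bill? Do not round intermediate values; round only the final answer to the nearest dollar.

$2,885

Assessed value = $1,784,400 × 0.23 = $410,412
Taxable value = $410,412 − $97,900 = $312,512
City of Dunlea: $312,512 × 0.00393 = $1,228.17216
Millbrook Township: $312,512 × 0.00531 = $1,659.43872
Marlowe County: $312,512 × 0.0061 = $1,906.3232
Levies subtotal = $4,793.93408
After credit = $4,793.93408 − $2,009 = $2,784.93408
Total = $2,784.93408 + $100 = $2,884.93408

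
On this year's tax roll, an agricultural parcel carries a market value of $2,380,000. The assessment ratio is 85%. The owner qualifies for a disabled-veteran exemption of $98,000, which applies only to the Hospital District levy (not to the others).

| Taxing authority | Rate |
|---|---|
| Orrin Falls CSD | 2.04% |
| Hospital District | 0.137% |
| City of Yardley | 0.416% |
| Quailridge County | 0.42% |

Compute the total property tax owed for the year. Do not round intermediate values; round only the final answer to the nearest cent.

Assessed value = $2,380,000 × 0.85 = $2,023,000
Orrin Falls CSD: $2,023,000 × 0.0204 = $41,269.2
Hospital District: ($2,023,000 − $98,000) × 0.00137 = $1,925,000 × 0.00137 = $2,637.25
City of Yardley: $2,023,000 × 0.00416 = $8,415.68
Quailridge County: $2,023,000 × 0.0042 = $8,496.6
Total = $60,818.73

$60,818.73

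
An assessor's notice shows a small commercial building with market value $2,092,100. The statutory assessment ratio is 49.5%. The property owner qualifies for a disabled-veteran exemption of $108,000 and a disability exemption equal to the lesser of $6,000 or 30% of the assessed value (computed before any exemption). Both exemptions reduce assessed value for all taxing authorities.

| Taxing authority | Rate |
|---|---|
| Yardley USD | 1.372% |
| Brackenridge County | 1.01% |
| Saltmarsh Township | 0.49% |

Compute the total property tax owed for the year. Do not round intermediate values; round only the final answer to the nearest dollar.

Assessed value = $2,092,100 × 0.495 = $1,035,589.5
Disability exemption = min($6,000, 30% × $1,035,589.5) = min($6,000, $310,676.85) = $6,000 (dollar cap binds)
Taxable value = $1,035,589.5 − $108,000 − $6,000 = $921,589.5
Yardley USD: $921,589.5 × 0.01372 = $12,644.20794
Brackenridge County: $921,589.5 × 0.0101 = $9,308.05395
Saltmarsh Township: $921,589.5 × 0.0049 = $4,515.78855
Total = $26,468.05044

$26,468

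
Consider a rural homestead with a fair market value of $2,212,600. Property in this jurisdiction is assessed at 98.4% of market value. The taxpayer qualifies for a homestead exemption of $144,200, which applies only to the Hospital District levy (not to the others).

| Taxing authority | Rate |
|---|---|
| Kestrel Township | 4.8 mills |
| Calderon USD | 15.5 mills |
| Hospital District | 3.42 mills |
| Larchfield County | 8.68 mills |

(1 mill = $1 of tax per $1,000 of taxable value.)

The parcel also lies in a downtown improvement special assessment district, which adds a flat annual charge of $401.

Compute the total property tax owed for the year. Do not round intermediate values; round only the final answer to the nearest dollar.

Assessed value = $2,212,600 × 0.984 = $2,177,198.4
Kestrel Township: $2,177,198.4 × 0.0048 = $10,450.55232
Calderon USD: $2,177,198.4 × 0.0155 = $33,746.5752
Hospital District: ($2,177,198.4 − $144,200) × 0.00342 = $2,032,998.4 × 0.00342 = $6,952.854528
Larchfield County: $2,177,198.4 × 0.00868 = $18,898.082112
Levies subtotal = $70,048.06416
Total = $70,048.06416 + $401 = $70,449.06416

$70,449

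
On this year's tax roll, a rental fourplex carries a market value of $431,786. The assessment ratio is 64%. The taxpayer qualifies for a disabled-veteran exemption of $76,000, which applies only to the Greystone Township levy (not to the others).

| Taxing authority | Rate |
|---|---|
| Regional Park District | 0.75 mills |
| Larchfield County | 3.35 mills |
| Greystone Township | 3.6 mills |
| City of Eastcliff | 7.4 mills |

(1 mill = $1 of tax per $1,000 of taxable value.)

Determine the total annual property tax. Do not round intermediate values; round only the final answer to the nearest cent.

$3,899.18

Assessed value = $431,786 × 0.64 = $276,343.04
Regional Park District: $276,343.04 × 0.00075 = $207.25728
Larchfield County: $276,343.04 × 0.00335 = $925.749184
Greystone Township: ($276,343.04 − $76,000) × 0.0036 = $200,343.04 × 0.0036 = $721.234944
City of Eastcliff: $276,343.04 × 0.0074 = $2,044.938496
Total = $3,899.179904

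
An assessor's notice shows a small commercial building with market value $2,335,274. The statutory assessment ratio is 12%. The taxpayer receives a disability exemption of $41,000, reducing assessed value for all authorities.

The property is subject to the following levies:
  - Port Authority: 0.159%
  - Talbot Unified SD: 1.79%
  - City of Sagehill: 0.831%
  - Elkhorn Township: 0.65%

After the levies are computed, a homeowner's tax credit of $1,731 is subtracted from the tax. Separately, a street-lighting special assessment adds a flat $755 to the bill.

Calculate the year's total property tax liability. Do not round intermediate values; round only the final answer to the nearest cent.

Assessed value = $2,335,274 × 0.12 = $280,232.88
Taxable value = $280,232.88 − $41,000 = $239,232.88
Port Authority: $239,232.88 × 0.00159 = $380.3802792
Talbot Unified SD: $239,232.88 × 0.0179 = $4,282.268552
City of Sagehill: $239,232.88 × 0.00831 = $1,988.0252328
Elkhorn Township: $239,232.88 × 0.0065 = $1,555.01372
Levies subtotal = $8,205.687784
After credit = $8,205.687784 − $1,731 = $6,474.687784
Total = $6,474.687784 + $755 = $7,229.687784

$7,229.69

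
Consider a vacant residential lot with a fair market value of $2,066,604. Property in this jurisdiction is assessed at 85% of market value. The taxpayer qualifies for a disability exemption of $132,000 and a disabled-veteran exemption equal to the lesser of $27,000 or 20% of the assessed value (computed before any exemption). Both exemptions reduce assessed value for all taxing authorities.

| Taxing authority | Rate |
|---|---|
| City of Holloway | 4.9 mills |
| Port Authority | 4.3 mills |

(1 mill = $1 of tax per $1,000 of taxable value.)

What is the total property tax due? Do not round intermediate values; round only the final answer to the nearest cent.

$14,698.04

Assessed value = $2,066,604 × 0.85 = $1,756,613.4
Disabled-veteran exemption = min($27,000, 20% × $1,756,613.4) = min($27,000, $351,322.68) = $27,000 (dollar cap binds)
Taxable value = $1,756,613.4 − $132,000 − $27,000 = $1,597,613.4
City of Holloway: $1,597,613.4 × 0.0049 = $7,828.30566
Port Authority: $1,597,613.4 × 0.0043 = $6,869.73762
Total = $14,698.04328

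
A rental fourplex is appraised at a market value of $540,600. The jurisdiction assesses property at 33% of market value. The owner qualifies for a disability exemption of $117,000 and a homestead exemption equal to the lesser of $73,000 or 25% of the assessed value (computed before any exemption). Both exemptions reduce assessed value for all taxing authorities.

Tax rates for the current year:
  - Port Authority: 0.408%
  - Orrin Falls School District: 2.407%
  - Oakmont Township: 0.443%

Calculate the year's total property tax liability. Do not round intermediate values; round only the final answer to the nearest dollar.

$547

Assessed value = $540,600 × 0.33 = $178,398
Homestead exemption = min($73,000, 25% × $178,398) = min($73,000, $44,599.5) = $44,599.5 (percentage binds)
Taxable value = $178,398 − $117,000 − $44,599.5 = $16,798.5
Port Authority: $16,798.5 × 0.00408 = $68.53788
Orrin Falls School District: $16,798.5 × 0.02407 = $404.339895
Oakmont Township: $16,798.5 × 0.00443 = $74.417355
Total = $547.29513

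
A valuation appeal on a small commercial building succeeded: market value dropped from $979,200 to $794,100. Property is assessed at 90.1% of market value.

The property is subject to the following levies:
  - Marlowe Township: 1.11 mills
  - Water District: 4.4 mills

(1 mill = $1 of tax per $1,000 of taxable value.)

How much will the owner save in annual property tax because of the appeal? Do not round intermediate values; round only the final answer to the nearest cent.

$918.93

Old assessed value = $979,200 × 0.901 = $882,259.2
New assessed value = $794,100 × 0.901 = $715,484.1
Combined rate = 0.00111 + 0.0044 = 0.00551
Old tax = $882,259.2 × 0.00551 = $4,861.248192
New tax = $715,484.1 × 0.00551 = $3,942.317391
Reduction = $4,861.248192 − $3,942.317391 = $918.930801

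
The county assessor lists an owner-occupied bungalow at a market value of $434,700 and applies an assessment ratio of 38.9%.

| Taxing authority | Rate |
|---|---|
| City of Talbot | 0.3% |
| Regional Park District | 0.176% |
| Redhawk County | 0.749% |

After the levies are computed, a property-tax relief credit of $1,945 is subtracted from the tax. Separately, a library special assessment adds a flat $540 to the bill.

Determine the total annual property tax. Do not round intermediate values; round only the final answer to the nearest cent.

$666.45

Assessed value = $434,700 × 0.389 = $169,098.3
City of Talbot: $169,098.3 × 0.003 = $507.2949
Regional Park District: $169,098.3 × 0.00176 = $297.613008
Redhawk County: $169,098.3 × 0.00749 = $1,266.546267
Levies subtotal = $2,071.454175
After credit = $2,071.454175 − $1,945 = $126.454175
Total = $126.454175 + $540 = $666.454175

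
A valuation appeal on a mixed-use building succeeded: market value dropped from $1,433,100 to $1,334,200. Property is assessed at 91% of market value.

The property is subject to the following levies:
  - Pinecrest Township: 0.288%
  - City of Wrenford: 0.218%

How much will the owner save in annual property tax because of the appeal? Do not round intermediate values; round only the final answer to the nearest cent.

$455.39

Old assessed value = $1,433,100 × 0.91 = $1,304,121
New assessed value = $1,334,200 × 0.91 = $1,214,122
Combined rate = 0.00288 + 0.00218 = 0.00506
Old tax = $1,304,121 × 0.00506 = $6,598.85226
New tax = $1,214,122 × 0.00506 = $6,143.45732
Reduction = $6,598.85226 − $6,143.45732 = $455.39494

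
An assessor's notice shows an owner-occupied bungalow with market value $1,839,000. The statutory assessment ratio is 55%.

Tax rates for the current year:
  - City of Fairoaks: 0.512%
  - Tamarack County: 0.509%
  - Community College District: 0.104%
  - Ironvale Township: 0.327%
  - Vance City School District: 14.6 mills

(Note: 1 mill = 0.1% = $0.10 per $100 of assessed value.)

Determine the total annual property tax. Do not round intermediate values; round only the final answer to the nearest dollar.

$29,453

Assessed value = $1,839,000 × 0.55 = $1,011,450
City of Fairoaks: $1,011,450 × 0.00512 = $5,178.624
Tamarack County: $1,011,450 × 0.00509 = $5,148.2805
Community College District: $1,011,450 × 0.00104 = $1,051.908
Ironvale Township: $1,011,450 × 0.00327 = $3,307.4415
Vance City School District: $1,011,450 × 0.0146 = $14,767.17
Total = $29,453.424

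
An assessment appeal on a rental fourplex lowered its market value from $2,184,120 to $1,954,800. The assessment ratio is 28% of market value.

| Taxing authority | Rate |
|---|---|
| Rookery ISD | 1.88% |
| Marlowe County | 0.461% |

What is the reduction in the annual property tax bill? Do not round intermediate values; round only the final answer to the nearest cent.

$1,503.15

Old assessed value = $2,184,120 × 0.28 = $611,553.6
New assessed value = $1,954,800 × 0.28 = $547,344
Combined rate = 0.0188 + 0.00461 = 0.02341
Old tax = $611,553.6 × 0.02341 = $14,316.469776
New tax = $547,344 × 0.02341 = $12,813.32304
Reduction = $14,316.469776 − $12,813.32304 = $1,503.146736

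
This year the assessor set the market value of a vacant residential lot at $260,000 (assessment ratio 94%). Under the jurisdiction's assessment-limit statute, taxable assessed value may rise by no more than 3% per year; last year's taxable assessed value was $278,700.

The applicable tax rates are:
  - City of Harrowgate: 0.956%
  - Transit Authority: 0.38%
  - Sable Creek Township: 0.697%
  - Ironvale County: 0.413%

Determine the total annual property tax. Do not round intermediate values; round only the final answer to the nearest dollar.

Uncapped assessed value = $260,000 × 0.94 = $244,400
Cap limit = $278,700 × 1.03 = $287,061
Taxable assessed value = min($244,400, $287,061) = $244,400 (cap does not bind)
City of Harrowgate: $244,400 × 0.00956 = $2,336.464
Transit Authority: $244,400 × 0.0038 = $928.72
Sable Creek Township: $244,400 × 0.00697 = $1,703.468
Ironvale County: $244,400 × 0.00413 = $1,009.372
Total = $5,978.024

$5,978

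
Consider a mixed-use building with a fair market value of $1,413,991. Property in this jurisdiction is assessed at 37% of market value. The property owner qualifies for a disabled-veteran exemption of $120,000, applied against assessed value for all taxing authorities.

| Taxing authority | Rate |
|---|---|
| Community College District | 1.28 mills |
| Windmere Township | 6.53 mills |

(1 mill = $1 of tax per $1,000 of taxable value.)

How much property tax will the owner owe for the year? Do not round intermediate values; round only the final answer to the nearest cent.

$3,148.81

Assessed value = $1,413,991 × 0.37 = $523,176.67
Taxable value = $523,176.67 − $120,000 = $403,176.67
Community College District: $403,176.67 × 0.00128 = $516.0661376
Windmere Township: $403,176.67 × 0.00653 = $2,632.7436551
Total = $516.0661376 + $2,632.7436551 = $3,148.8097927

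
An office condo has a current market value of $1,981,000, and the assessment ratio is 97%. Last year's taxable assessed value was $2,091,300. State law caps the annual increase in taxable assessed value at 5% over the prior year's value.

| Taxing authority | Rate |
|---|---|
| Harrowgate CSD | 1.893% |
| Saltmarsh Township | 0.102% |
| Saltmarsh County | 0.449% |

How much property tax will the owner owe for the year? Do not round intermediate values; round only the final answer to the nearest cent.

Uncapped assessed value = $1,981,000 × 0.97 = $1,921,570
Cap limit = $2,091,300 × 1.05 = $2,195,865
Taxable assessed value = min($1,921,570, $2,195,865) = $1,921,570 (cap does not bind)
Harrowgate CSD: $1,921,570 × 0.01893 = $36,375.3201
Saltmarsh Township: $1,921,570 × 0.00102 = $1,960.0014
Saltmarsh County: $1,921,570 × 0.00449 = $8,627.8493
Total = $46,963.1708

$46,963.17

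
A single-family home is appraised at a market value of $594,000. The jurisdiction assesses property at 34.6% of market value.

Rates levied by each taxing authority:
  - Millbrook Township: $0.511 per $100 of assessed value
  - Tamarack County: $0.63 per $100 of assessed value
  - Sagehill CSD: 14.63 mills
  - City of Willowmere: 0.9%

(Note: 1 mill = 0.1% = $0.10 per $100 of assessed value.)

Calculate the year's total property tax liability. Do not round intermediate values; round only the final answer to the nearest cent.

Assessed value = $594,000 × 0.346 = $205,524
Millbrook Township: $205,524 × 0.00511 = $1,050.22764
Tamarack County: $205,524 × 0.0063 = $1,294.8012
Sagehill CSD: $205,524 × 0.01463 = $3,006.81612
City of Willowmere: $205,524 × 0.009 = $1,849.716
Total = $7,201.56096

$7,201.56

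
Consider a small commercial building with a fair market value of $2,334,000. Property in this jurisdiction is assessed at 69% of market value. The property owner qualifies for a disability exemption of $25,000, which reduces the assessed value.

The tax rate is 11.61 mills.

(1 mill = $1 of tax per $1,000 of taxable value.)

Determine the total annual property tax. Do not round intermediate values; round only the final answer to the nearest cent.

Assessed value = $2,334,000 × 0.69 = $1,610,460
Taxable value = $1,610,460 − $25,000 = $1,585,460
Tax = $1,585,460 × 0.01161 = $18,407.1906

$18,407.19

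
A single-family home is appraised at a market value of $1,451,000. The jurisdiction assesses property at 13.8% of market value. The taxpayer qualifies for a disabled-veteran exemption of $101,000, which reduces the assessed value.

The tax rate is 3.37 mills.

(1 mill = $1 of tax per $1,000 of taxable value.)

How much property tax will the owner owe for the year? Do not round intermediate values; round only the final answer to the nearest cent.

$334.43

Assessed value = $1,451,000 × 0.138 = $200,238
Taxable value = $200,238 − $101,000 = $99,238
Tax = $99,238 × 0.00337 = $334.43206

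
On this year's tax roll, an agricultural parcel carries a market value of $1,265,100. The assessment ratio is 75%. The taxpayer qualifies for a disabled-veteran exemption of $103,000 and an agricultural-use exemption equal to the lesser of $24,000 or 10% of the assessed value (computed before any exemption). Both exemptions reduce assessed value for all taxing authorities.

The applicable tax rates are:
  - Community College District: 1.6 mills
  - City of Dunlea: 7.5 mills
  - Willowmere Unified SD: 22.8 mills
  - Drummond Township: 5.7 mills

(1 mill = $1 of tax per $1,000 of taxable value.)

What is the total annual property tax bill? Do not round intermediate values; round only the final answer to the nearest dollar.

$30,901

Assessed value = $1,265,100 × 0.75 = $948,825
Agricultural-use exemption = min($24,000, 10% × $948,825) = min($24,000, $94,882.5) = $24,000 (dollar cap binds)
Taxable value = $948,825 − $103,000 − $24,000 = $821,825
Community College District: $821,825 × 0.0016 = $1,314.92
City of Dunlea: $821,825 × 0.0075 = $6,163.6875
Willowmere Unified SD: $821,825 × 0.0228 = $18,737.61
Drummond Township: $821,825 × 0.0057 = $4,684.4025
Total = $30,900.62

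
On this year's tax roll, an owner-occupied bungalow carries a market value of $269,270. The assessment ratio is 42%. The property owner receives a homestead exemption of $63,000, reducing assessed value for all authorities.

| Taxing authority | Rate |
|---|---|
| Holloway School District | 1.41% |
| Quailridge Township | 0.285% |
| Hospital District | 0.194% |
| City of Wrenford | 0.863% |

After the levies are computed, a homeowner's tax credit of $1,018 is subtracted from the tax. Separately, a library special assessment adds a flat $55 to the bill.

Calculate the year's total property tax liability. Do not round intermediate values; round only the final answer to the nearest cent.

$415.57

Assessed value = $269,270 × 0.42 = $113,093.4
Taxable value = $113,093.4 − $63,000 = $50,093.4
Holloway School District: $50,093.4 × 0.0141 = $706.31694
Quailridge Township: $50,093.4 × 0.00285 = $142.76619
Hospital District: $50,093.4 × 0.00194 = $97.181196
City of Wrenford: $50,093.4 × 0.00863 = $432.306042
Levies subtotal = $1,378.570368
After credit = $1,378.570368 − $1,018 = $360.570368
Total = $360.570368 + $55 = $415.570368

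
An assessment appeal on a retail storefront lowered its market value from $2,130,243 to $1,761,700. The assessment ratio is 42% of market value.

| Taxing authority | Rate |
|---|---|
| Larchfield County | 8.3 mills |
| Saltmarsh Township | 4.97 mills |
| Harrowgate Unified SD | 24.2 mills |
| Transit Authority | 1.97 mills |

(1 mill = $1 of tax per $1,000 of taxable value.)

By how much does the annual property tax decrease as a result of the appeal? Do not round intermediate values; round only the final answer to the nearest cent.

$6,104.84

Old assessed value = $2,130,243 × 0.42 = $894,702.06
New assessed value = $1,761,700 × 0.42 = $739,914
Combined rate = 0.0083 + 0.00497 + 0.0242 + 0.00197 = 0.03944
Old tax = $894,702.06 × 0.03944 = $35,287.0492464
New tax = $739,914 × 0.03944 = $29,182.20816
Reduction = $35,287.0492464 − $29,182.20816 = $6,104.8410864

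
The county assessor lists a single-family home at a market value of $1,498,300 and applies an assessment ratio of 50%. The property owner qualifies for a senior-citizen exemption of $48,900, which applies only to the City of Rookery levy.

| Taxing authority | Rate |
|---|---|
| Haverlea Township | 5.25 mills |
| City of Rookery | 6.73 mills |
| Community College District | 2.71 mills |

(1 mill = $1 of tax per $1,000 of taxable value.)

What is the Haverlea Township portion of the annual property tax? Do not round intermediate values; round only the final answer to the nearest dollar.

$3,933

Assessed value = $1,498,300 × 0.5 = $749,150
Haverlea Township taxable value = $749,150 (exemption does not apply)
Haverlea Township levy = $749,150 × 0.00525 = $3,933.0375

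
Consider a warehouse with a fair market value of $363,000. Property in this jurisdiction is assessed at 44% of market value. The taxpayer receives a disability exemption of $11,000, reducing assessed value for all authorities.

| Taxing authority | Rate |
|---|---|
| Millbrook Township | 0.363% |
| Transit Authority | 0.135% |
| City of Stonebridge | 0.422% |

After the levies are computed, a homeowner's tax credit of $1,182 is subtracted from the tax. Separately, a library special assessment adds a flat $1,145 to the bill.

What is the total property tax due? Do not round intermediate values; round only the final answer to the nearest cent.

$1,331.22

Assessed value = $363,000 × 0.44 = $159,720
Taxable value = $159,720 − $11,000 = $148,720
Millbrook Township: $148,720 × 0.00363 = $539.8536
Transit Authority: $148,720 × 0.00135 = $200.772
City of Stonebridge: $148,720 × 0.00422 = $627.5984
Levies subtotal = $1,368.224
After credit = $1,368.224 − $1,182 = $186.224
Total = $186.224 + $1,145 = $1,331.224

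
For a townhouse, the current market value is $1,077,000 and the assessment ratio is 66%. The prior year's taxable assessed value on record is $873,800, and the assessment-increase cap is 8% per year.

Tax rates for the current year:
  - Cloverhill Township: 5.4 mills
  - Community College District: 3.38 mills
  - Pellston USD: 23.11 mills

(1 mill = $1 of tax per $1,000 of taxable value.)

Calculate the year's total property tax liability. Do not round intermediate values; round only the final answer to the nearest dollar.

$22,668

Uncapped assessed value = $1,077,000 × 0.66 = $710,820
Cap limit = $873,800 × 1.08 = $943,704
Taxable assessed value = min($710,820, $943,704) = $710,820 (cap does not bind)
Cloverhill Township: $710,820 × 0.0054 = $3,838.428
Community College District: $710,820 × 0.00338 = $2,402.5716
Pellston USD: $710,820 × 0.02311 = $16,427.0502
Total = $22,668.0498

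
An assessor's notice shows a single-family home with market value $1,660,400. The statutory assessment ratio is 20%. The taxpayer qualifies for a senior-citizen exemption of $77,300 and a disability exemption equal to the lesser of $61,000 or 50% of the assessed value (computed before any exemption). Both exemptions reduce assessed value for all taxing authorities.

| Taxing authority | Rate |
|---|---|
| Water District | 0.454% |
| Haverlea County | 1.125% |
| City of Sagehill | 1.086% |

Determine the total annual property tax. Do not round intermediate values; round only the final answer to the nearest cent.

$5,164.24

Assessed value = $1,660,400 × 0.2 = $332,080
Disability exemption = min($61,000, 50% × $332,080) = min($61,000, $166,040) = $61,000 (dollar cap binds)
Taxable value = $332,080 − $77,300 − $61,000 = $193,780
Water District: $193,780 × 0.00454 = $879.7612
Haverlea County: $193,780 × 0.01125 = $2,180.025
City of Sagehill: $193,780 × 0.01086 = $2,104.4508
Total = $5,164.237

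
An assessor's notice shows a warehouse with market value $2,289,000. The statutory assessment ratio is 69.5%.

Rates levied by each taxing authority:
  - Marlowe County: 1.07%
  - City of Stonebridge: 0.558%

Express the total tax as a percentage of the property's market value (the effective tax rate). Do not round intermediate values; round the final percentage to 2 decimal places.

Assessed value = $2,289,000 × 0.695 = $1,590,855
Marlowe County: $1,590,855 × 0.0107 = $17,022.1485
City of Stonebridge: $1,590,855 × 0.00558 = $8,876.9709
Total tax = $25,899.1194
Effective rate = $25,899.1194 ÷ $2,289,000 = 1.13% of market value

1.13%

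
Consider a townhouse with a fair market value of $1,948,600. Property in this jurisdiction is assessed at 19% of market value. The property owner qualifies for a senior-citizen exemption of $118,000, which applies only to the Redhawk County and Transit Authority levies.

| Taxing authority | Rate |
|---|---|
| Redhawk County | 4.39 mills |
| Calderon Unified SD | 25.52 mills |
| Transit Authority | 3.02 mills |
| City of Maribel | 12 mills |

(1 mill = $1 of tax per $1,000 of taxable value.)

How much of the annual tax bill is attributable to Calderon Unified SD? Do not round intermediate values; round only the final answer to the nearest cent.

Assessed value = $1,948,600 × 0.19 = $370,234
Calderon Unified SD taxable value = $370,234 (exemption does not apply)
Calderon Unified SD levy = $370,234 × 0.02552 = $9,448.37168

$9,448.37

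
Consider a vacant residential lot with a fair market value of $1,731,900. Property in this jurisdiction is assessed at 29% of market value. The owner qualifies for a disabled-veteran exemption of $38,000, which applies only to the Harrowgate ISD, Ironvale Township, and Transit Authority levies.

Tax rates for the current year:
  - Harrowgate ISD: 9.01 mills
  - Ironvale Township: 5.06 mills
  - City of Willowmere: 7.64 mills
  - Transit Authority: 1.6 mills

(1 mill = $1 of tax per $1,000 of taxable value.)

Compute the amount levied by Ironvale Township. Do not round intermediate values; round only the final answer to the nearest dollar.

Assessed value = $1,731,900 × 0.29 = $502,251
Ironvale Township taxable value = $502,251 − $38,000 = $464,251
Ironvale Township levy = $464,251 × 0.00506 = $2,349.11006

$2,349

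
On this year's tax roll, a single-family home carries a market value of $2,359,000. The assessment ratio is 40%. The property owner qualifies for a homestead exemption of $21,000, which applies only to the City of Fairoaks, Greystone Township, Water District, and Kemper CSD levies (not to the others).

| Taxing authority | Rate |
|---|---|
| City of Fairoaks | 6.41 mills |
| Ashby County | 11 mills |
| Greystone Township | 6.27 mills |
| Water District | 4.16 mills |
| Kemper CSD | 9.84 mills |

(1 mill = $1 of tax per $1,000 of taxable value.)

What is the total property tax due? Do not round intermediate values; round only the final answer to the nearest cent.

Assessed value = $2,359,000 × 0.4 = $943,600
City of Fairoaks: ($943,600 − $21,000) × 0.00641 = $922,600 × 0.00641 = $5,913.866
Ashby County: $943,600 × 0.011 = $10,379.6
Greystone Township: ($943,600 − $21,000) × 0.00627 = $922,600 × 0.00627 = $5,784.702
Water District: ($943,600 − $21,000) × 0.00416 = $922,600 × 0.00416 = $3,838.016
Kemper CSD: ($943,600 − $21,000) × 0.00984 = $922,600 × 0.00984 = $9,078.384
Total = $34,994.568

$34,994.57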